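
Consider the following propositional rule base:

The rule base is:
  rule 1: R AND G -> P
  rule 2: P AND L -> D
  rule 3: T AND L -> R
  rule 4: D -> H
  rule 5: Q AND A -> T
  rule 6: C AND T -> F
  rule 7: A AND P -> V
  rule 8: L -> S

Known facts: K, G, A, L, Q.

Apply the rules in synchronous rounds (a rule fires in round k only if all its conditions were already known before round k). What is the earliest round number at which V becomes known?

4

Round 1: rule 5 [Q AND A -> T]; rule 8 [L -> S]. New: T, S.
Round 2: rule 3 [T AND L -> R]. New: R.
Round 3: rule 1 [R AND G -> P]. New: P.
Round 4: rule 2 [P AND L -> D]; rule 7 [A AND P -> V]. New: D, V.
V first appears in round 4.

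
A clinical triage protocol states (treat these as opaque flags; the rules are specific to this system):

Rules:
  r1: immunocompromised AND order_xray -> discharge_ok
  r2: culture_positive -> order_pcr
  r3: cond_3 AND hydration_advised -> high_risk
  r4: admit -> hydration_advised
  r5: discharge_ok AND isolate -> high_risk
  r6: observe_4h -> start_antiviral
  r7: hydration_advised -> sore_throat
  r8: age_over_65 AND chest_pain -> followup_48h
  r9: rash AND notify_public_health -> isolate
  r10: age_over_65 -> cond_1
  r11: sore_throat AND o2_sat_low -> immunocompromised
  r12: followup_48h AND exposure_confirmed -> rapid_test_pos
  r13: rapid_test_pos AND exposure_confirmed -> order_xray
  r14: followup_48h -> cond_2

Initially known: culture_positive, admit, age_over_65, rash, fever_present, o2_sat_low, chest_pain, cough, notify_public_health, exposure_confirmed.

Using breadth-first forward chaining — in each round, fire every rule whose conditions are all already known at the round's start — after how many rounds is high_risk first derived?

Round 1 — r2, r4, r8, r9, r10, derive order_pcr, hydration_advised, followup_48h, isolate, cond_1.
Round 2 — r7, r12, r14, derive sore_throat, rapid_test_pos, cond_2.
Round 3 — r11, r13, derive immunocompromised, order_xray.
Round 4 — r1, derive discharge_ok.
Round 5 — r5, derive high_risk.
high_risk first appears in round 5.

5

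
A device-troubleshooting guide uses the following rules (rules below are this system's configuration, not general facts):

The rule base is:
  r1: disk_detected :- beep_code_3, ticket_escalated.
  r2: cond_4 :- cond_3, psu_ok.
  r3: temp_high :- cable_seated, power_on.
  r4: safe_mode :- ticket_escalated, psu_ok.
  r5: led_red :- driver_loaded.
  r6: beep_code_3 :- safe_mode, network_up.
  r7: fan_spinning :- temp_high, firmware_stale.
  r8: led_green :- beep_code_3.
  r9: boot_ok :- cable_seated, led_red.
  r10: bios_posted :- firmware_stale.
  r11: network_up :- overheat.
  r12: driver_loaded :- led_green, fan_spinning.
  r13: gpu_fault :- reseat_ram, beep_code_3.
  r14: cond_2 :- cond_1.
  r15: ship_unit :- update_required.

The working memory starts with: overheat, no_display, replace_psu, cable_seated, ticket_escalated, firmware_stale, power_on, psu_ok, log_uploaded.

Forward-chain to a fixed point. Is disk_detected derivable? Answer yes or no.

yes

Round 1 — r3, r4, r10, r11, derive temp_high, safe_mode, bios_posted, network_up.
Round 2 — r6, r7, derive beep_code_3, fan_spinning.
Round 3 — r1, r8, derive disk_detected, led_green.
Round 4 — r12, derive driver_loaded.
Round 5 — r5, derive led_red.
Round 6 — r9, derive boot_ok.
disk_detected appears in round 3, so it is derivable.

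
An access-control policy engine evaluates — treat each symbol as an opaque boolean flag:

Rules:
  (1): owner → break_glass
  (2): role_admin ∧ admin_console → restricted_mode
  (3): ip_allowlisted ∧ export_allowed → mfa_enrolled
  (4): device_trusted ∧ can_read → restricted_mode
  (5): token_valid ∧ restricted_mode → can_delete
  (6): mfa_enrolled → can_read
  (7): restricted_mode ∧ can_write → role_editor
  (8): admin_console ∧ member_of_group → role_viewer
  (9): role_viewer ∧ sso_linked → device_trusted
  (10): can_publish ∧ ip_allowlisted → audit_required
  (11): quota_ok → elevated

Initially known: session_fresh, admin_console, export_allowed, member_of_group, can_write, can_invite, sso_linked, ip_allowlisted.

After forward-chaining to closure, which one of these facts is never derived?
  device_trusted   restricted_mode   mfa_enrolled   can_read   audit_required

Round 1 — (3), (8), derive mfa_enrolled, role_viewer.
Round 2 — (6), (9), derive can_read, device_trusted.
Round 3 — (4), derive restricted_mode.
Round 4 — (7), derive role_editor.
Derived: can_read (round 2), device_trusted (round 2), restricted_mode (round 3), mfa_enrolled (round 1). audit_required never appears in any round.

audit_required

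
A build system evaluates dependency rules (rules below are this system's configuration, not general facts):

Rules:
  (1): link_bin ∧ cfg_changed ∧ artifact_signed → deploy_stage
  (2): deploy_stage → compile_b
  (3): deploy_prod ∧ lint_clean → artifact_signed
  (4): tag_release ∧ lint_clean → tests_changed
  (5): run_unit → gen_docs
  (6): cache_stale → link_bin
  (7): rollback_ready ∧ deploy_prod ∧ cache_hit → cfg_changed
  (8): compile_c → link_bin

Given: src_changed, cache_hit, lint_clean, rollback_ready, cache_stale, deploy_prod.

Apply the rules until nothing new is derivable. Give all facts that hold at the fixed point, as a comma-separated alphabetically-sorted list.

artifact_signed, cache_hit, cache_stale, cfg_changed, compile_b, deploy_prod, deploy_stage, link_bin, lint_clean, rollback_ready, src_changed

Round 1: (3) [deploy_prod ∧ lint_clean → artifact_signed]; (6) [cache_stale → link_bin]; (7) [rollback_ready ∧ deploy_prod ∧ cache_hit → cfg_changed]. Adds artifact_signed, link_bin, cfg_changed.
Round 2: (1) [link_bin ∧ cfg_changed ∧ artifact_signed → deploy_stage]. Adds deploy_stage.
Round 3: (2) [deploy_stage → compile_b]. Adds compile_b.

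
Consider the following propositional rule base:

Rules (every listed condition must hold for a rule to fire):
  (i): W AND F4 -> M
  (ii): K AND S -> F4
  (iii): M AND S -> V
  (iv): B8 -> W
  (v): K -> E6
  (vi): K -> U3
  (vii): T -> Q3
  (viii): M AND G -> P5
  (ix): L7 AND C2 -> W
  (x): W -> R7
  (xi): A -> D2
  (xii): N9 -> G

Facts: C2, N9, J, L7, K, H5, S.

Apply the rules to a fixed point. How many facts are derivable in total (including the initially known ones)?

[1] (ii) [K AND S -> F4]; (v) [K -> E6]; (vi) [K -> U3]; (ix) [L7 AND C2 -> W]; (xii) [N9 -> G]. ⇒ new: F4, E6, U3, W, G.
[2] (i) [W AND F4 -> M]; (x) [W -> R7]. ⇒ new: M, R7.
[3] (iii) [M AND S -> V]; (viii) [M AND G -> P5]. ⇒ new: V, P5.
Closure: {C2, E6, F4, G, H5, J, K, L7, M, N9, P5, R7, S, U3, V, W} — 16 facts.

16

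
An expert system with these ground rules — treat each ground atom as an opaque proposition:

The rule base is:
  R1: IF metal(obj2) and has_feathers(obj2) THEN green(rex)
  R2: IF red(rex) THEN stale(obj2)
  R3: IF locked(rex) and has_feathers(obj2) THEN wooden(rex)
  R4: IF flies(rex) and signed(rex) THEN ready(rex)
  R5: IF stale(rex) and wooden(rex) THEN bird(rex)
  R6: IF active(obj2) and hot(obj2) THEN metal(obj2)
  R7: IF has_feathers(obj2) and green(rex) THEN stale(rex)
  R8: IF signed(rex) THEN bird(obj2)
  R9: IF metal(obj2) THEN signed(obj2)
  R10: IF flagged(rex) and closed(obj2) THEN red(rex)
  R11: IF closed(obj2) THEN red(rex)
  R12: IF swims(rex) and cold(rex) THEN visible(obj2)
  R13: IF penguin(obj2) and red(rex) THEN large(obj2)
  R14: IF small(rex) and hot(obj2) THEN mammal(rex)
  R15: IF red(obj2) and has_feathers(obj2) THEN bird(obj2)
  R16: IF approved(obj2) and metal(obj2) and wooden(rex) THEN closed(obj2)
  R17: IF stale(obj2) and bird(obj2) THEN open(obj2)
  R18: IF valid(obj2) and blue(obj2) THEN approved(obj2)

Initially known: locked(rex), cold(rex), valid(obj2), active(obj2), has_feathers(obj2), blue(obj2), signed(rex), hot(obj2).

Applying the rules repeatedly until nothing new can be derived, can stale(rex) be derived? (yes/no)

yes

Round 1: R3 [IF locked(rex) and has_feathers(obj2) THEN wooden(rex)]; R6 [IF active(obj2) and hot(obj2) THEN metal(obj2)]; R8 [IF signed(rex) THEN bird(obj2)]; R18 [IF valid(obj2) and blue(obj2) THEN approved(obj2)]. Adds wooden(rex), metal(obj2), bird(obj2), approved(obj2).
Round 2: R1 [IF metal(obj2) and has_feathers(obj2) THEN green(rex)]; R9 [IF metal(obj2) THEN signed(obj2)]; R16 [IF approved(obj2) and metal(obj2) and wooden(rex) THEN closed(obj2)]. Adds green(rex), signed(obj2), closed(obj2).
Round 3: R7 [IF has_feathers(obj2) and green(rex) THEN stale(rex)]; R11 [IF closed(obj2) THEN red(rex)]. Adds stale(rex), red(rex).
Round 4: R2 [IF red(rex) THEN stale(obj2)]; R5 [IF stale(rex) and wooden(rex) THEN bird(rex)]. Adds stale(obj2), bird(rex).
Round 5: R17 [IF stale(obj2) and bird(obj2) THEN open(obj2)]. Adds open(obj2).
stale(rex) appears in round 3, so it is derivable.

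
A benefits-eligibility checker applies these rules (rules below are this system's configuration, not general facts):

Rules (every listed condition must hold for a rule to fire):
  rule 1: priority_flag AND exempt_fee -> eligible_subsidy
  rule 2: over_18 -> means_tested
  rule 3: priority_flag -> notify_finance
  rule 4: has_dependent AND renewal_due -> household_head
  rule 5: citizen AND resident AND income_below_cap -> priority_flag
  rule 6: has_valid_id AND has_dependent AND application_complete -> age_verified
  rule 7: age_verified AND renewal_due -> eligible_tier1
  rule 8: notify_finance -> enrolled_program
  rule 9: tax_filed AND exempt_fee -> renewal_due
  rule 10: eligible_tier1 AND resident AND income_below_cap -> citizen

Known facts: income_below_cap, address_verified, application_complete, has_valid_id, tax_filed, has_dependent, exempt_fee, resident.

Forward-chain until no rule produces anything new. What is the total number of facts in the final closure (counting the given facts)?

Round 1 fires rule 6, rule 9, giving age_verified, renewal_due.
Round 2 fires rule 4, rule 7, giving household_head, eligible_tier1.
Round 3 fires rule 10, giving citizen.
Round 4 fires rule 5, giving priority_flag.
Round 5 fires rule 1, rule 3, giving eligible_subsidy, notify_finance.
Round 6 fires rule 8, giving enrolled_program.
Closure: {address_verified, age_verified, application_complete, citizen, eligible_subsidy, eligible_tier1, enrolled_program, exempt_fee, has_dependent, has_valid_id, household_head, income_below_cap, notify_finance, priority_flag, renewal_due, resident, tax_filed} — 17 facts.

17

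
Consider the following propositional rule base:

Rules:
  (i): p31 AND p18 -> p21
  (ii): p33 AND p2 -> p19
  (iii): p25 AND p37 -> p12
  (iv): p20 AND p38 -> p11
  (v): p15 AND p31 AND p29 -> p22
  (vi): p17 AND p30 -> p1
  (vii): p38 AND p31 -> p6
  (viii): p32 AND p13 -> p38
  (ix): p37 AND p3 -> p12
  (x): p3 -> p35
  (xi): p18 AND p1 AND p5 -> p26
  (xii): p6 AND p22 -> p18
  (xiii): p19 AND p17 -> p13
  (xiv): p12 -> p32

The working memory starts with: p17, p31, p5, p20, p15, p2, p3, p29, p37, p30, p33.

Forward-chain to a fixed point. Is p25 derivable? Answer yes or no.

no

Round 1 — (ii), (v), (vi), (ix), (x), derive p19, p22, p1, p12, p35.
Round 2 — (xiii), (xiv), derive p13, p32.
Round 3 — (viii), derive p38.
Round 4 — (iv), (vii), derive p11, p6.
Round 5 — (xii), derive p18.
Round 6 — (i), (xi), derive p21, p26.
Fixed point reached. No rule has p25 as a consequent, and it is not given.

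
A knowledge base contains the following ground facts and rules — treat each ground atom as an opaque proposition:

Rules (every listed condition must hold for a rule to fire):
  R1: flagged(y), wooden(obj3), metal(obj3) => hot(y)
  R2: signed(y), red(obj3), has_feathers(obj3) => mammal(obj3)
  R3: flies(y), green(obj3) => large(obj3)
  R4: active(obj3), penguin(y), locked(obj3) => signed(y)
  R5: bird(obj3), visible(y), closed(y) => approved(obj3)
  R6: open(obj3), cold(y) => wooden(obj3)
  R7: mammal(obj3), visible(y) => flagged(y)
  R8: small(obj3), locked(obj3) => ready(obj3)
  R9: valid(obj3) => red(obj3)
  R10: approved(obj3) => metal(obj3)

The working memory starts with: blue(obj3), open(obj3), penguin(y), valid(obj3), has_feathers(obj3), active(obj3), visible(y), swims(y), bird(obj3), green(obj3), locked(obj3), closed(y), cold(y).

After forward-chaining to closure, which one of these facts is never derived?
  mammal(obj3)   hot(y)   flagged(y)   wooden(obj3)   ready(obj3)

Round 1 fires R4, R5, R6, R9, giving signed(y), approved(obj3), wooden(obj3), red(obj3).
Round 2 fires R2, R10, giving mammal(obj3), metal(obj3).
Round 3 fires R7, giving flagged(y).
Round 4 fires R1, giving hot(y).
Derived: wooden(obj3) (round 1), mammal(obj3) (round 2), flagged(y) (round 3), hot(y) (round 4). ready(obj3) never appears in any round.

ready(obj3)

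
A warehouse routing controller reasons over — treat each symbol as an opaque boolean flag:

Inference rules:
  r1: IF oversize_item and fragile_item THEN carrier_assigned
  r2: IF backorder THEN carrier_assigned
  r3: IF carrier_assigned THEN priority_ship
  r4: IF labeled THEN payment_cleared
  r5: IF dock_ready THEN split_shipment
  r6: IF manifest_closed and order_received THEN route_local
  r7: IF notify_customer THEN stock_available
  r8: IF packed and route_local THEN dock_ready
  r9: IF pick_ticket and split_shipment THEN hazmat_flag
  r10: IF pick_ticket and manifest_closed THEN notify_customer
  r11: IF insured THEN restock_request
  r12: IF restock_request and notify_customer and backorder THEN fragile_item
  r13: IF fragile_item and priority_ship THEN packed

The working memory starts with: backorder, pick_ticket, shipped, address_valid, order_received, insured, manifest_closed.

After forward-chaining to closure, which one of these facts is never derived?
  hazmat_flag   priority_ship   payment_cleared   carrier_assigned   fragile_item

Round 1 — r2, r6, r10, r11, derive carrier_assigned, route_local, notify_customer, restock_request.
Round 2 — r3, r7, r12, derive priority_ship, stock_available, fragile_item.
Round 3 — r13, derive packed.
Round 4 — r8, derive dock_ready.
Round 5 — r5, derive split_shipment.
Round 6 — r9, derive hazmat_flag.
Derived: hazmat_flag (round 6), priority_ship (round 2), fragile_item (round 2), carrier_assigned (round 1). payment_cleared never appears in any round.

payment_cleared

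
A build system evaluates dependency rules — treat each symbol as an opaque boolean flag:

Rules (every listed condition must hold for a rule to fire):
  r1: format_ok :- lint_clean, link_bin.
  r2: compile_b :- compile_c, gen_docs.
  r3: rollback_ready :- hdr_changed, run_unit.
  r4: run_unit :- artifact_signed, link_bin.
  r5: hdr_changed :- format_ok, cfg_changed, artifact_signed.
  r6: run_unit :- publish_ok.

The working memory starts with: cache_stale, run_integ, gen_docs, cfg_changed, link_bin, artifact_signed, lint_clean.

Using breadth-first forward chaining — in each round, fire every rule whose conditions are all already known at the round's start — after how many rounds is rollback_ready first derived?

Round 1: r1 [format_ok :- lint_clean, link_bin.]; r4 [run_unit :- artifact_signed, link_bin.]. Adds format_ok, run_unit.
Round 2: r5 [hdr_changed :- format_ok, cfg_changed, artifact_signed.]. Adds hdr_changed.
Round 3: r3 [rollback_ready :- hdr_changed, run_unit.]. Adds rollback_ready.
rollback_ready first appears in round 3.

3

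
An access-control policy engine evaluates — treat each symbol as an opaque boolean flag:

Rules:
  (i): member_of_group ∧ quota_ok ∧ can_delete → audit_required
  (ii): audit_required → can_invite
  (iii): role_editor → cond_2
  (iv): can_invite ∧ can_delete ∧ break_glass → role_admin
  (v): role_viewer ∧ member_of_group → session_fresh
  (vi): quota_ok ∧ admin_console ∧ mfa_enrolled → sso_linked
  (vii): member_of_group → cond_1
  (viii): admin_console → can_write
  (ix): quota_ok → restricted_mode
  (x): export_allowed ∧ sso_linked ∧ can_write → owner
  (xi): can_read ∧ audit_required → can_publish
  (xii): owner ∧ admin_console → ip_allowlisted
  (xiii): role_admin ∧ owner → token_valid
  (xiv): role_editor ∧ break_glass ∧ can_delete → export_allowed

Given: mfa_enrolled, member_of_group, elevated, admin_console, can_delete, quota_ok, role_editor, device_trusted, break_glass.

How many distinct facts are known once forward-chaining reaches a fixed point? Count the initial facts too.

21

[1] (i) [member_of_group ∧ quota_ok ∧ can_delete → audit_required]; (iii) [role_editor → cond_2]; (vi) [quota_ok ∧ admin_console ∧ mfa_enrolled → sso_linked]; (vii) [member_of_group → cond_1]; (viii) [admin_console → can_write]; (ix) [quota_ok → restricted_mode]; (xiv) [role_editor ∧ break_glass ∧ can_delete → export_allowed]. ⇒ new: audit_required, cond_2, sso_linked, cond_1, can_write, restricted_mode, export_allowed.
[2] (ii) [audit_required → can_invite]; (x) [export_allowed ∧ sso_linked ∧ can_write → owner]. ⇒ new: can_invite, owner.
[3] (iv) [can_invite ∧ can_delete ∧ break_glass → role_admin]; (xii) [owner ∧ admin_console → ip_allowlisted]. ⇒ new: role_admin, ip_allowlisted.
[4] (xiii) [role_admin ∧ owner → token_valid]. ⇒ new: token_valid.
Closure: {admin_console, audit_required, break_glass, can_delete, can_invite, can_write, cond_1, cond_2, device_trusted, elevated, export_allowed, ip_allowlisted, member_of_group, mfa_enrolled, owner, quota_ok, restricted_mode, role_admin, role_editor, sso_linked, token_valid} — 21 facts.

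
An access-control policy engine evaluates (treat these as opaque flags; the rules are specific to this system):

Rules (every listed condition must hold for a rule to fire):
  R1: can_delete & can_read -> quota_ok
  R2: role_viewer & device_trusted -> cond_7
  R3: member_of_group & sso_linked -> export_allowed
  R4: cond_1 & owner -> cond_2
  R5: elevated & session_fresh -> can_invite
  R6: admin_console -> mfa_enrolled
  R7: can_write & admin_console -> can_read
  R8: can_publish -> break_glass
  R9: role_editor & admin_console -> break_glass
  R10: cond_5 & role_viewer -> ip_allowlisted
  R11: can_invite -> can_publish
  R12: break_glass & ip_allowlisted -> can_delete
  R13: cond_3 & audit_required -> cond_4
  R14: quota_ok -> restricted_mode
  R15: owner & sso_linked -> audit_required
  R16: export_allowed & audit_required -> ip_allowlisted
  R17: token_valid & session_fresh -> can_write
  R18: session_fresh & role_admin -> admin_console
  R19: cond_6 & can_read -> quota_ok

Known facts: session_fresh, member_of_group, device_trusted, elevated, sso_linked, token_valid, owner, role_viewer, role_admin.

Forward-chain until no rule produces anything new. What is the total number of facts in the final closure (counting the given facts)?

[1] R2 [role_viewer & device_trusted -> cond_7]; R3 [member_of_group & sso_linked -> export_allowed]; R5 [elevated & session_fresh -> can_invite]; R15 [owner & sso_linked -> audit_required]; R17 [token_valid & session_fresh -> can_write]; R18 [session_fresh & role_admin -> admin_console]. ⇒ new: cond_7, export_allowed, can_invite, audit_required, can_write, admin_console.
[2] R6 [admin_console -> mfa_enrolled]; R7 [can_write & admin_console -> can_read]; R11 [can_invite -> can_publish]; R16 [export_allowed & audit_required -> ip_allowlisted]. ⇒ new: mfa_enrolled, can_read, can_publish, ip_allowlisted.
[3] R8 [can_publish -> break_glass]. ⇒ new: break_glass.
[4] R12 [break_glass & ip_allowlisted -> can_delete]. ⇒ new: can_delete.
[5] R1 [can_delete & can_read -> quota_ok]. ⇒ new: quota_ok.
[6] R14 [quota_ok -> restricted_mode]. ⇒ new: restricted_mode.
Closure: {admin_console, audit_required, break_glass, can_delete, can_invite, can_publish, can_read, can_write, cond_7, device_trusted, elevated, export_allowed, ip_allowlisted, member_of_group, mfa_enrolled, owner, quota_ok, restricted_mode, role_admin, role_viewer, session_fresh, sso_linked, token_valid} — 23 facts.

23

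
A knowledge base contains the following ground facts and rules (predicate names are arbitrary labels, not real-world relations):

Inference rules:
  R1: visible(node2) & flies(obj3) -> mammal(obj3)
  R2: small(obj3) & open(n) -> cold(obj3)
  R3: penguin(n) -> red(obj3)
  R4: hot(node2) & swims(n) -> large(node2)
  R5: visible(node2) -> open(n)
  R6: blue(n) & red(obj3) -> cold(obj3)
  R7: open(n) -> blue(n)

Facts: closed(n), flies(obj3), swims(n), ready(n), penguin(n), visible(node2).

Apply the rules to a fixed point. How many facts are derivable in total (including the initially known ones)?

Round 1: R1 [visible(node2) & flies(obj3) -> mammal(obj3)]; R3 [penguin(n) -> red(obj3)]; R5 [visible(node2) -> open(n)]. New: mammal(obj3), red(obj3), open(n).
Round 2: R7 [open(n) -> blue(n)]. New: blue(n).
Round 3: R6 [blue(n) & red(obj3) -> cold(obj3)]. New: cold(obj3).
Closure: {blue(n), closed(n), cold(obj3), flies(obj3), mammal(obj3), open(n), penguin(n), ready(n), red(obj3), swims(n), visible(node2)} — 11 facts.

11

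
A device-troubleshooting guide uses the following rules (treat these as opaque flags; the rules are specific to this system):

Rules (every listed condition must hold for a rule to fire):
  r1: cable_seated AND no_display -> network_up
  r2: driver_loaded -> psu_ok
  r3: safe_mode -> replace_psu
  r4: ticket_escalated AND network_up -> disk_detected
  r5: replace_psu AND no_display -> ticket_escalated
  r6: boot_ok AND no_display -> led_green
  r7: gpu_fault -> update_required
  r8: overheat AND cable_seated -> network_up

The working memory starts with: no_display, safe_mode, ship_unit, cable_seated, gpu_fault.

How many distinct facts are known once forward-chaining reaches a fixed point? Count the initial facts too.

Round 1 — r1, r3, r7, derive network_up, replace_psu, update_required.
Round 2 — r5, derive ticket_escalated.
Round 3 — r4, derive disk_detected.
Closure: {cable_seated, disk_detected, gpu_fault, network_up, no_display, replace_psu, safe_mode, ship_unit, ticket_escalated, update_required} — 10 facts.

10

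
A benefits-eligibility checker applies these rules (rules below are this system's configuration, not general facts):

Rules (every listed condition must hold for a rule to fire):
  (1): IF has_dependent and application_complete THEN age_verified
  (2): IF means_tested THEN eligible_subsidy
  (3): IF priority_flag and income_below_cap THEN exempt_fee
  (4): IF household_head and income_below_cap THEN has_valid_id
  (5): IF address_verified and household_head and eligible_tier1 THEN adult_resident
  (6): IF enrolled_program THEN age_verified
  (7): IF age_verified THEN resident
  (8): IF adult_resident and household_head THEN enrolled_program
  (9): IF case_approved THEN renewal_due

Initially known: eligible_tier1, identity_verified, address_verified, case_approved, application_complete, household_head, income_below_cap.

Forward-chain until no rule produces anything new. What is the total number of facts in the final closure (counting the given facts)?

13

[1] (4) [IF household_head and income_below_cap THEN has_valid_id]; (5) [IF address_verified and household_head and eligible_tier1 THEN adult_resident]; (9) [IF case_approved THEN renewal_due]. ⇒ new: has_valid_id, adult_resident, renewal_due.
[2] (8) [IF adult_resident and household_head THEN enrolled_program]. ⇒ new: enrolled_program.
[3] (6) [IF enrolled_program THEN age_verified]. ⇒ new: age_verified.
[4] (7) [IF age_verified THEN resident]. ⇒ new: resident.
Closure: {address_verified, adult_resident, age_verified, application_complete, case_approved, eligible_tier1, enrolled_program, has_valid_id, household_head, identity_verified, income_below_cap, renewal_due, resident} — 13 facts.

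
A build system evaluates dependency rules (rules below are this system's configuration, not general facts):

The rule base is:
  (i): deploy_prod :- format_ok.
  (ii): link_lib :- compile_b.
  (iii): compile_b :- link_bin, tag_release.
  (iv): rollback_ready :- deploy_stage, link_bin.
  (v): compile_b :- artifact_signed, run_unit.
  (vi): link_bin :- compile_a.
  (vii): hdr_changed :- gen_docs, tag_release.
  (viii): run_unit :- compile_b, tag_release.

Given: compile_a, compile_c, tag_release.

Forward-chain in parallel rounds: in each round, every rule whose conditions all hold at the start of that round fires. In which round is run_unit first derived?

3

Round 1 fires (vi), giving link_bin.
Round 2 fires (iii), giving compile_b.
Round 3 fires (ii), (viii), giving link_lib, run_unit.
run_unit first appears in round 3.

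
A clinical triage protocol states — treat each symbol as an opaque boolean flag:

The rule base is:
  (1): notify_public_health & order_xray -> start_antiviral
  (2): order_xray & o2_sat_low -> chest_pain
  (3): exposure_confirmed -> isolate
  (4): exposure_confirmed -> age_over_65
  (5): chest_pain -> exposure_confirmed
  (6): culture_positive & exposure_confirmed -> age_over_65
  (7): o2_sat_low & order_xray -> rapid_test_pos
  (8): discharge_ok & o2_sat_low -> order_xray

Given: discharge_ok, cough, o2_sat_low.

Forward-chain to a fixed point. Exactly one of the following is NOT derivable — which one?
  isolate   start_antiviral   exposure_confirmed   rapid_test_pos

[1] (8) [discharge_ok & o2_sat_low -> order_xray]. ⇒ new: order_xray.
[2] (2) [order_xray & o2_sat_low -> chest_pain]; (7) [o2_sat_low & order_xray -> rapid_test_pos]. ⇒ new: chest_pain, rapid_test_pos.
[3] (5) [chest_pain -> exposure_confirmed]. ⇒ new: exposure_confirmed.
[4] (3) [exposure_confirmed -> isolate]; (4) [exposure_confirmed -> age_over_65]. ⇒ new: isolate, age_over_65.
Derived: isolate (round 4), exposure_confirmed (round 3), rapid_test_pos (round 2). start_antiviral never appears in any round.

start_antiviral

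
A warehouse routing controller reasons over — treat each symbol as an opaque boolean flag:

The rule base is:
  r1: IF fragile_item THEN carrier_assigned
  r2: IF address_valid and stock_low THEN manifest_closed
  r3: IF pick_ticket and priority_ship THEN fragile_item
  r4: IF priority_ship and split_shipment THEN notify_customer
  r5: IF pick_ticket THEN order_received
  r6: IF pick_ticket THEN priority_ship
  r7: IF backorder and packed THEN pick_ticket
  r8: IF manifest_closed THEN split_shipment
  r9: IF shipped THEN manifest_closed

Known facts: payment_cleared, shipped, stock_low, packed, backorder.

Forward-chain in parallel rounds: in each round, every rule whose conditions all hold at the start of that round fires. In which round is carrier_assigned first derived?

4

Round 1 fires r7, r9, giving pick_ticket, manifest_closed.
Round 2 fires r5, r6, r8, giving order_received, priority_ship, split_shipment.
Round 3 fires r3, r4, giving fragile_item, notify_customer.
Round 4 fires r1, giving carrier_assigned.
carrier_assigned first appears in round 4.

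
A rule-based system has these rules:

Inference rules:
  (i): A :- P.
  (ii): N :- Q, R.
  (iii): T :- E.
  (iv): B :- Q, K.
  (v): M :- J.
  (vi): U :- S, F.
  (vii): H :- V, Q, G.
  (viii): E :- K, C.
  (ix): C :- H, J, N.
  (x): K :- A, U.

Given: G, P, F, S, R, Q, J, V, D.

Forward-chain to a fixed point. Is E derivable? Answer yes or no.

yes

Round 1 fires (i), (ii), (v), (vi), (vii), giving A, N, M, U, H.
Round 2 fires (ix), (x), giving C, K.
Round 3 fires (iv), (viii), giving B, E.
Round 4 fires (iii), giving T.
E appears in round 3, so it is derivable.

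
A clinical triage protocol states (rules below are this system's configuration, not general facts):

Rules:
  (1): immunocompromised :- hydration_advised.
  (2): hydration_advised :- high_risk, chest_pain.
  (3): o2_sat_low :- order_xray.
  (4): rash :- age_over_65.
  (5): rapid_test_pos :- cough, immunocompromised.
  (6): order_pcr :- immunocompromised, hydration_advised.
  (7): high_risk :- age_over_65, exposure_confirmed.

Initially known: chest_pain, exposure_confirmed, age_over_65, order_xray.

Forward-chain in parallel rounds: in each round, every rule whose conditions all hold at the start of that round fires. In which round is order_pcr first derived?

4

Round 1 fires (3), (4), (7), giving o2_sat_low, rash, high_risk.
Round 2 fires (2), giving hydration_advised.
Round 3 fires (1), giving immunocompromised.
Round 4 fires (6), giving order_pcr.
order_pcr first appears in round 4.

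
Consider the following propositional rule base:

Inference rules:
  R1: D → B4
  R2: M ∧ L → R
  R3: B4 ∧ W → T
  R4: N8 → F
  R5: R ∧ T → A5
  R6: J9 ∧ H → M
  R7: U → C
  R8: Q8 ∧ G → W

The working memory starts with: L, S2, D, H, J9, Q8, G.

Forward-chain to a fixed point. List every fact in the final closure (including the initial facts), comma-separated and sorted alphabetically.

A5, B4, D, G, H, J9, L, M, Q8, R, S2, T, W

[1] R1 [D → B4]; R6 [J9 ∧ H → M]; R8 [Q8 ∧ G → W]. ⇒ new: B4, M, W.
[2] R2 [M ∧ L → R]; R3 [B4 ∧ W → T]. ⇒ new: R, T.
[3] R5 [R ∧ T → A5]. ⇒ new: A5.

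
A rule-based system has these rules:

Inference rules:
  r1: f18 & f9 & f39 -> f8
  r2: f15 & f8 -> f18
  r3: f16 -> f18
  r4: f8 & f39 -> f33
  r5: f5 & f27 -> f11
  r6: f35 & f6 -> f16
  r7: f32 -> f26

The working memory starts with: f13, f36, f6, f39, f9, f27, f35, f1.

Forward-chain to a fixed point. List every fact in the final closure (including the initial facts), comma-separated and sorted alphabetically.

Round 1 fires r6, giving f16.
Round 2 fires r3, giving f18.
Round 3 fires r1, giving f8.
Round 4 fires r4, giving f33.

f1, f13, f16, f18, f27, f33, f35, f36, f39, f6, f8, f9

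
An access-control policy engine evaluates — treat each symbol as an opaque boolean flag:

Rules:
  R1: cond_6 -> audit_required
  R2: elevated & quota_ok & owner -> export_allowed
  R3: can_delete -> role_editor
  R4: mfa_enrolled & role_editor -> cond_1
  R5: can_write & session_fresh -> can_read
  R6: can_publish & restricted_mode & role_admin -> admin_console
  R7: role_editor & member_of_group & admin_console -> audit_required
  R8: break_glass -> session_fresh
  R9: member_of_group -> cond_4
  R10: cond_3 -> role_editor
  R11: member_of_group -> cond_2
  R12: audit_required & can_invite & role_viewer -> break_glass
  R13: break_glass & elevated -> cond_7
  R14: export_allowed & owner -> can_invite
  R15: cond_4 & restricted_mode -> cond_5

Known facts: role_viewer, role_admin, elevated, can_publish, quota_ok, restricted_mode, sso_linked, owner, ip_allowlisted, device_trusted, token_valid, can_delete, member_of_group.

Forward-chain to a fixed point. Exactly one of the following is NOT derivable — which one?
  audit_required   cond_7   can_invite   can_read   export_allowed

[1] R2 [elevated & quota_ok & owner -> export_allowed]; R3 [can_delete -> role_editor]; R6 [can_publish & restricted_mode & role_admin -> admin_console]; R9 [member_of_group -> cond_4]; R11 [member_of_group -> cond_2]. ⇒ new: export_allowed, role_editor, admin_console, cond_4, cond_2.
[2] R7 [role_editor & member_of_group & admin_console -> audit_required]; R14 [export_allowed & owner -> can_invite]; R15 [cond_4 & restricted_mode -> cond_5]. ⇒ new: audit_required, can_invite, cond_5.
[3] R12 [audit_required & can_invite & role_viewer -> break_glass]. ⇒ new: break_glass.
[4] R8 [break_glass -> session_fresh]; R13 [break_glass & elevated -> cond_7]. ⇒ new: session_fresh, cond_7.
Derived: export_allowed (round 1), cond_7 (round 4), can_invite (round 2), audit_required (round 2). can_read never appears in any round.

can_read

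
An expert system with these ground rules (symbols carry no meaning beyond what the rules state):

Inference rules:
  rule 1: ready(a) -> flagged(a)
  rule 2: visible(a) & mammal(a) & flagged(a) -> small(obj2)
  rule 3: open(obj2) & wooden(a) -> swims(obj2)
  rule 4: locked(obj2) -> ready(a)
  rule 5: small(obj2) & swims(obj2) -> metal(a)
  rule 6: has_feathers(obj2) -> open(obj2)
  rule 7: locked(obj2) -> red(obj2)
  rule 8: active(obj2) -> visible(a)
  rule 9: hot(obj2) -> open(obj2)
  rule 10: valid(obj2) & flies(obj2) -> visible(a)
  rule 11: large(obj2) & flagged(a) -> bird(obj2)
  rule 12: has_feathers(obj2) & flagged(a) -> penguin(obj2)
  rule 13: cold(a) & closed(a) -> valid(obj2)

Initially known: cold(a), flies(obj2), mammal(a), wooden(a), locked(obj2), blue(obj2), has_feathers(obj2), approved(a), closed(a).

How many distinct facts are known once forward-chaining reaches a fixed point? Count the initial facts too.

19

[1] rule 4 [locked(obj2) -> ready(a)]; rule 6 [has_feathers(obj2) -> open(obj2)]; rule 7 [locked(obj2) -> red(obj2)]; rule 13 [cold(a) & closed(a) -> valid(obj2)]. ⇒ new: ready(a), open(obj2), red(obj2), valid(obj2).
[2] rule 1 [ready(a) -> flagged(a)]; rule 3 [open(obj2) & wooden(a) -> swims(obj2)]; rule 10 [valid(obj2) & flies(obj2) -> visible(a)]. ⇒ new: flagged(a), swims(obj2), visible(a).
[3] rule 2 [visible(a) & mammal(a) & flagged(a) -> small(obj2)]; rule 12 [has_feathers(obj2) & flagged(a) -> penguin(obj2)]. ⇒ new: small(obj2), penguin(obj2).
[4] rule 5 [small(obj2) & swims(obj2) -> metal(a)]. ⇒ new: metal(a).
Closure: {approved(a), blue(obj2), closed(a), cold(a), flagged(a), flies(obj2), has_feathers(obj2), locked(obj2), mammal(a), metal(a), open(obj2), penguin(obj2), ready(a), red(obj2), small(obj2), swims(obj2), valid(obj2), visible(a), wooden(a)} — 19 facts.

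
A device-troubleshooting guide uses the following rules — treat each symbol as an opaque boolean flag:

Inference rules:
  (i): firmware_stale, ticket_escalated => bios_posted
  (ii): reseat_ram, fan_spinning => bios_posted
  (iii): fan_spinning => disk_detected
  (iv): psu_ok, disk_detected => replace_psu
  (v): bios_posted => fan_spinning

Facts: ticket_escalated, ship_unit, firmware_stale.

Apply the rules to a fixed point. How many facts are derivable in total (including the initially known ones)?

6

[1] (i) [firmware_stale, ticket_escalated => bios_posted]. ⇒ new: bios_posted.
[2] (v) [bios_posted => fan_spinning]. ⇒ new: fan_spinning.
[3] (iii) [fan_spinning => disk_detected]. ⇒ new: disk_detected.
Closure: {bios_posted, disk_detected, fan_spinning, firmware_stale, ship_unit, ticket_escalated} — 6 facts.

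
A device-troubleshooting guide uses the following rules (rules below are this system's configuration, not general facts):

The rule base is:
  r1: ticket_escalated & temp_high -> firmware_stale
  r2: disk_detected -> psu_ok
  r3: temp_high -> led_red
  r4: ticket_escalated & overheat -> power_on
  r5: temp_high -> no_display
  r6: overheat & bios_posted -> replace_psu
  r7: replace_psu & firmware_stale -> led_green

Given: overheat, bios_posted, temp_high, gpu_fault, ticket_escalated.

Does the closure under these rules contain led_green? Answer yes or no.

Round 1 — r1, r3, r4, r5, r6, derive firmware_stale, led_red, power_on, no_display, replace_psu.
Round 2 — r7, derive led_green.
led_green appears in round 2, so it is derivable.

yes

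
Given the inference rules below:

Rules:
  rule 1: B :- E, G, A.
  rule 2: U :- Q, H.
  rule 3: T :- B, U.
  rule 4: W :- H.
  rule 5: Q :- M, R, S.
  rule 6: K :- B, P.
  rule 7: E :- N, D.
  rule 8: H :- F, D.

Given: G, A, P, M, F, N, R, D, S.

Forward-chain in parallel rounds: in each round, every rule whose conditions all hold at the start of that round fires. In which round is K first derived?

Round 1 fires rule 5, rule 7, rule 8, giving Q, E, H.
Round 2 fires rule 1, rule 2, rule 4, giving B, U, W.
Round 3 fires rule 3, rule 6, giving T, K.
K first appears in round 3.

3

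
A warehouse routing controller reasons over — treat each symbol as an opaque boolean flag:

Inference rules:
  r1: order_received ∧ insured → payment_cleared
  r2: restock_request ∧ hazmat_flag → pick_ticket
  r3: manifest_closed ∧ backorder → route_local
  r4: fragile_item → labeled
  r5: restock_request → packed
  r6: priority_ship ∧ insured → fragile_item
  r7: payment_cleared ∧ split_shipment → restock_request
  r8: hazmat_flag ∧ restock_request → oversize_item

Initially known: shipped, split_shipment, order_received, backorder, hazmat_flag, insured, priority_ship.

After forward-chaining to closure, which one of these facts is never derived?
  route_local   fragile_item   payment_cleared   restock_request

route_local

[1] r1 [order_received ∧ insured → payment_cleared]; r6 [priority_ship ∧ insured → fragile_item]. ⇒ new: payment_cleared, fragile_item.
[2] r4 [fragile_item → labeled]; r7 [payment_cleared ∧ split_shipment → restock_request]. ⇒ new: labeled, restock_request.
[3] r2 [restock_request ∧ hazmat_flag → pick_ticket]; r5 [restock_request → packed]; r8 [hazmat_flag ∧ restock_request → oversize_item]. ⇒ new: pick_ticket, packed, oversize_item.
Derived: payment_cleared (round 1), fragile_item (round 1), restock_request (round 2). route_local never appears in any round.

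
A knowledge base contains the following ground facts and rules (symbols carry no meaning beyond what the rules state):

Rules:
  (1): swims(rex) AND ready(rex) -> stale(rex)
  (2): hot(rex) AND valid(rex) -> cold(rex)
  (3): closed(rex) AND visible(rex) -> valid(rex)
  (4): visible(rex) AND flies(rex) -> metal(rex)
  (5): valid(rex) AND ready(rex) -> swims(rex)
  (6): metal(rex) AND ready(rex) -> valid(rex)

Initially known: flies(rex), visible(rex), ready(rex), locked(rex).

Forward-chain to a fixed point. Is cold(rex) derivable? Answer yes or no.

no

Round 1 fires (4), giving metal(rex).
Round 2 fires (6), giving valid(rex).
Round 3 fires (5), giving swims(rex).
Round 4 fires (1), giving stale(rex).
Fixed point reached. cold(rex) is concluded only by (2); (2) needs hot(rex) (never derived).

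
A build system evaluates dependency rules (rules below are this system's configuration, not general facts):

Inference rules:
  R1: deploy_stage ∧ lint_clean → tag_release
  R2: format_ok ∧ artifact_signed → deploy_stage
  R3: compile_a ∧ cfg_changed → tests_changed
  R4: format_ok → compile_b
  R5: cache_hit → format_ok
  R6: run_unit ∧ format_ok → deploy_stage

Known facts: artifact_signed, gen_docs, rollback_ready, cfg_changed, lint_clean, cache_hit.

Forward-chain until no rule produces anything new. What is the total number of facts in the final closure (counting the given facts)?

10

Round 1 — R5, derive format_ok.
Round 2 — R2, R4, derive deploy_stage, compile_b.
Round 3 — R1, derive tag_release.
Closure: {artifact_signed, cache_hit, cfg_changed, compile_b, deploy_stage, format_ok, gen_docs, lint_clean, rollback_ready, tag_release} — 10 facts.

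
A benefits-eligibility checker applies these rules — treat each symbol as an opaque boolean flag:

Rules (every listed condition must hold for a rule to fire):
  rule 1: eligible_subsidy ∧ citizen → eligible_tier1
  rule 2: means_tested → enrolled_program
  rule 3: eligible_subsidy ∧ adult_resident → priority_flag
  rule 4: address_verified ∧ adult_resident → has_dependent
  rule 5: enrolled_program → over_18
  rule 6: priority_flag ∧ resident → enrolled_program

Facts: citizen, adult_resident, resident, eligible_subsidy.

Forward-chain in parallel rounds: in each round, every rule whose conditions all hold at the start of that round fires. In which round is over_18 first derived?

Round 1: rule 1 [eligible_subsidy ∧ citizen → eligible_tier1]; rule 3 [eligible_subsidy ∧ adult_resident → priority_flag]. New: eligible_tier1, priority_flag.
Round 2: rule 6 [priority_flag ∧ resident → enrolled_program]. New: enrolled_program.
Round 3: rule 5 [enrolled_program → over_18]. New: over_18.
over_18 first appears in round 3.

3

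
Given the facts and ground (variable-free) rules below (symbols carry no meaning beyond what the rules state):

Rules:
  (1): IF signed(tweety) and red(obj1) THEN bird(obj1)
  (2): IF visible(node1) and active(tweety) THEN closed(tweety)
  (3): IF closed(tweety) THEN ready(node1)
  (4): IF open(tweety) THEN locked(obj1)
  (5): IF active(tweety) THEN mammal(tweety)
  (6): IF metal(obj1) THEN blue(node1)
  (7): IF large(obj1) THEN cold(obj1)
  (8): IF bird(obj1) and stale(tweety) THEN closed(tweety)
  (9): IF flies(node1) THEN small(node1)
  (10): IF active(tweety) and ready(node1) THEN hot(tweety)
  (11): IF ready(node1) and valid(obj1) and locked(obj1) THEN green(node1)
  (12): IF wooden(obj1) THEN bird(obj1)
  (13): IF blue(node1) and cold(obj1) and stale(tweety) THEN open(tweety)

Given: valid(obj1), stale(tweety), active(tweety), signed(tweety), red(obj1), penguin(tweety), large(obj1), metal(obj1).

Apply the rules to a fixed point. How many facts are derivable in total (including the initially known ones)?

18

[1] (1) [IF signed(tweety) and red(obj1) THEN bird(obj1)]; (5) [IF active(tweety) THEN mammal(tweety)]; (6) [IF metal(obj1) THEN blue(node1)]; (7) [IF large(obj1) THEN cold(obj1)]. ⇒ new: bird(obj1), mammal(tweety), blue(node1), cold(obj1).
[2] (8) [IF bird(obj1) and stale(tweety) THEN closed(tweety)]; (13) [IF blue(node1) and cold(obj1) and stale(tweety) THEN open(tweety)]. ⇒ new: closed(tweety), open(tweety).
[3] (3) [IF closed(tweety) THEN ready(node1)]; (4) [IF open(tweety) THEN locked(obj1)]. ⇒ new: ready(node1), locked(obj1).
[4] (10) [IF active(tweety) and ready(node1) THEN hot(tweety)]; (11) [IF ready(node1) and valid(obj1) and locked(obj1) THEN green(node1)]. ⇒ new: hot(tweety), green(node1).
Closure: {active(tweety), bird(obj1), blue(node1), closed(tweety), cold(obj1), green(node1), hot(tweety), large(obj1), locked(obj1), mammal(tweety), metal(obj1), open(tweety), penguin(tweety), ready(node1), red(obj1), signed(tweety), stale(tweety), valid(obj1)} — 18 facts.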